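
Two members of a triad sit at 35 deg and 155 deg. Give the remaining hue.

275°

A triad spaces three hues 120° apart.
The full set is {35°, 155°, 275°}.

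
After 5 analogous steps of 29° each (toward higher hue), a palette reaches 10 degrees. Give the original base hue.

5 steps of 29° (toward higher hue) give a net shift of +145°.
Start = end − shift: 10 − 145 = -135 → -135 + 360 = 225°

225°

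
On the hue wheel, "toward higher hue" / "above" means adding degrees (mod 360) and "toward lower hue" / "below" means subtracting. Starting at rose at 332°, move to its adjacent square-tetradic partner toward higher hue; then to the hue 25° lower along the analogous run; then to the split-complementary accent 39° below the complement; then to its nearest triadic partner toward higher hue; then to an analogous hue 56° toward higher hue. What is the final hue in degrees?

354°

332 + 90 = 422 → 422 − 360 = 62°   (square ↑)
62 − 25 = 37°   (analog 25° ↓)
37 + 141 = 178°   (split-comp 39° ↓)
178 + 120 = 298°   (triadic ↑)
298 + 56 = 354°   (analog 56° ↑)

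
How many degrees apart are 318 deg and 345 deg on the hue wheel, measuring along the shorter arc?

|318 − 345| = 27.
27 ≤ 180, so the shorter arc is 27°.

27°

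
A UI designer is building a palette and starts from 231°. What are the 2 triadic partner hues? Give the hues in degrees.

351° and 111°

A triad places three hues 120° apart.
231 + 120 = 351°
231 + 240 = 471 → 471 − 360 = 111°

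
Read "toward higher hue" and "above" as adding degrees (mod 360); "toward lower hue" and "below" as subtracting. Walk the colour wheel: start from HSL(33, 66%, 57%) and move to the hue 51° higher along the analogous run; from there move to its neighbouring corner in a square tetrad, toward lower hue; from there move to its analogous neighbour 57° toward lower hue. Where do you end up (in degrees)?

33 + 51 = 84°   (analog 51° ↑)
84 − 90 = -6 → -6 + 360 = 354°   (square ↓)
354 − 57 = 297°   (analog 57° ↓)

297°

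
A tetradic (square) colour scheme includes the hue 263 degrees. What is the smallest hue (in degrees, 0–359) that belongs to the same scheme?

A square tetradic scheme places four hues every 90°.
The full set through 263° is {83°, 173°, 263°, 353°}.

83°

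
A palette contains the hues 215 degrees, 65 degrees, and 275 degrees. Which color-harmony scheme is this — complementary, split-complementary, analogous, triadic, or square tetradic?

Sort the hues: 65°, 215°, 275°.
Successive gaps around the wheel: 150°, 60°, 150°.
Two 150° gaps and one 60° gap — a base hue opposite a pair of accents 30° either side of its complement — is the split-complementary pattern.

split-complementary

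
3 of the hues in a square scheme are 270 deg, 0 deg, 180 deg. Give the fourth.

A square tetradic scheme places four hues every 90°.
The full set through 0° is {0°, 90°, 180°, 270°}.
Given {0°, 180°, 270°}, the missing hue is 90°.

90°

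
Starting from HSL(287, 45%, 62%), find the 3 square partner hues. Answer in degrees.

17°, 107° and 197°

A square tetradic scheme places four hues every 90°.
287 + 90 = 377 → 377 − 360 = 17°
287 + 180 = 467 → 467 − 360 = 107°
287 + 270 = 557 → 557 − 360 = 197°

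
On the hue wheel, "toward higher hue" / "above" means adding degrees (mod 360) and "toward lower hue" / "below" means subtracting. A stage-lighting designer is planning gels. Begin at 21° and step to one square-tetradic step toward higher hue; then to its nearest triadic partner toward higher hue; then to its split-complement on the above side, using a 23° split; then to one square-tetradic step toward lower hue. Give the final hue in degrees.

344°

21 + 90 = 111°   (square ↑)
111 + 120 = 231°   (triadic ↑)
231 + 203 = 434 → 434 − 360 = 74°   (split-comp 23° ↑)
74 − 90 = -16 → -16 + 360 = 344°   (square ↓)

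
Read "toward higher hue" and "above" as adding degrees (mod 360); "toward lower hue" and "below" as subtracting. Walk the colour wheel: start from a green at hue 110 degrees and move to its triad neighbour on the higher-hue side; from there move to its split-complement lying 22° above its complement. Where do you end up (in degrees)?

72°

110 + 120 = 230°   (triadic ↑)
230 + 202 = 432 → 432 − 360 = 72°   (split-comp 22° ↑)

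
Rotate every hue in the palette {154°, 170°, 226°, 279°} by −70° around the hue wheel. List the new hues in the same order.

154 − 70 = 84°
170 − 70 = 100°
226 − 70 = 156°
279 − 70 = 209°

84°, 100°, 156°, 209°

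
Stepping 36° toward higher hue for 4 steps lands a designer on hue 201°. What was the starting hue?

4 steps of 36° (toward higher hue) give a net shift of +144°.
Start = end − shift: 201 − 144 = 57°

57°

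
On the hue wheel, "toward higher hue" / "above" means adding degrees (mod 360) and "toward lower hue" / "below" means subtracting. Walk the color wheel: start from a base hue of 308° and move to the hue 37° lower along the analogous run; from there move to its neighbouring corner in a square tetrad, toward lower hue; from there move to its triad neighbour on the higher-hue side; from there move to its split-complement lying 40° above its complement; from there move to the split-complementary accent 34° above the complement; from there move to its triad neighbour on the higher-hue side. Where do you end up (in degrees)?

135°

analog 37° ↓ −37°: 308 − 37 = 271°
square ↓ −90°: 271 − 90 = 181°
triadic ↑ +120°: 181 + 120 = 301°
split-comp 40° ↑ +220°: 301 + 220 = 521 → 521 − 360 = 161°
split-comp 34° ↑ +214°: 161 + 214 = 375 → 375 − 360 = 15°
triadic ↑ +120°: 15 + 120 = 135°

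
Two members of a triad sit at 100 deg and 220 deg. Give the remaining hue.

340°

A triad spaces three hues 120° apart.
The full set is {100°, 220°, 340°}.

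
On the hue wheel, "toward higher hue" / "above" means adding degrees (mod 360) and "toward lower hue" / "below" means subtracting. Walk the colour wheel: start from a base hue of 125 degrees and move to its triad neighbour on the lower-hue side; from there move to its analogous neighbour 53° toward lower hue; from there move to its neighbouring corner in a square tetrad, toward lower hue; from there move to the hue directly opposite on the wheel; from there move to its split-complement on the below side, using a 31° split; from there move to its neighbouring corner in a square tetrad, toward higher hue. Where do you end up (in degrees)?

125 − 120 = 5°   (triadic ↓)
5 − 53 = -48 → -48 + 360 = 312°   (analog 53° ↓)
312 − 90 = 222°   (square ↓)
222 + 180 = 402 → 402 − 360 = 42°   (complement)
42 + 149 = 191°   (split-comp 31° ↓)
191 + 90 = 281°   (square ↑)

281°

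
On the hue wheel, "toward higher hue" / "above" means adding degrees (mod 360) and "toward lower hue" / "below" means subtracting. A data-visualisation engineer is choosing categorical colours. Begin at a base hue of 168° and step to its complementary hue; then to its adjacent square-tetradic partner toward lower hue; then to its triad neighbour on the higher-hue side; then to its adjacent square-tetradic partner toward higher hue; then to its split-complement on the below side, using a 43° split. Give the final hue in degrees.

complement +180°: 168 + 180 = 348°
square ↓ −90°: 348 − 90 = 258°
triadic ↑ +120°: 258 + 120 = 378 → 378 − 360 = 18°
square ↑ +90°: 18 + 90 = 108°
split-comp 43° ↓ +137°: 108 + 137 = 245°

245°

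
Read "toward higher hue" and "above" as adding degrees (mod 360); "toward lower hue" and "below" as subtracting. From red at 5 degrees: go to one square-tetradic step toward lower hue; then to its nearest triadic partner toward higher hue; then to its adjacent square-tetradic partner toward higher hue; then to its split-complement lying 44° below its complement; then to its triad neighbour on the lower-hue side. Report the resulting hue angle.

5 − 90 = -85 → -85 + 360 = 275°   (square ↓)
275 + 120 = 395 → 395 − 360 = 35°   (triadic ↑)
35 + 90 = 125°   (square ↑)
125 + 136 = 261°   (split-comp 44° ↓)
261 − 120 = 141°   (triadic ↓)

141°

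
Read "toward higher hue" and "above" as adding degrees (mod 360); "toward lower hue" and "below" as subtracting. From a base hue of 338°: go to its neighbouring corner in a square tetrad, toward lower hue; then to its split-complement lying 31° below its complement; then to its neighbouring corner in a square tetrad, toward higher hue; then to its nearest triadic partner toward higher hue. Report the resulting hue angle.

338 − 90 = 248°   (square ↓)
248 + 149 = 397 → 397 − 360 = 37°   (split-comp 31° ↓)
37 + 90 = 127°   (square ↑)
127 + 120 = 247°   (triadic ↑)

247°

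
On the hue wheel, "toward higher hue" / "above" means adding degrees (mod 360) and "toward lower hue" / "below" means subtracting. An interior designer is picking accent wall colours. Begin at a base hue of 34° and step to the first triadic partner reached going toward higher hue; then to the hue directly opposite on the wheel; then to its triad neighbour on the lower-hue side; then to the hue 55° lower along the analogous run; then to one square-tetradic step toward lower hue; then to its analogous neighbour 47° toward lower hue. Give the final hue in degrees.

triadic ↑ +120°: 34 + 120 = 154°
complement +180°: 154 + 180 = 334°
triadic ↓ −120°: 334 − 120 = 214°
analog 55° ↓ −55°: 214 − 55 = 159°
square ↓ −90°: 159 − 90 = 69°
analog 47° ↓ −47°: 69 − 47 = 22°

22°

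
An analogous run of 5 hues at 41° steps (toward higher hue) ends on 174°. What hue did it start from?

4 steps of 41° (toward higher hue) give a net shift of +164°.
Start = end − shift: 174 − 164 = 10°

10°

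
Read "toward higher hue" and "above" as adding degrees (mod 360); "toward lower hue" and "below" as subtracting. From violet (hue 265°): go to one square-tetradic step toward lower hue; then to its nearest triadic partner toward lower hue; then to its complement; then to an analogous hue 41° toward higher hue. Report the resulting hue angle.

276°

square ↓ −90°: 265 − 90 = 175°
triadic ↓ −120°: 175 − 120 = 55°
complement +180°: 55 + 180 = 235°
analog 41° ↑ +41°: 235 + 41 = 276°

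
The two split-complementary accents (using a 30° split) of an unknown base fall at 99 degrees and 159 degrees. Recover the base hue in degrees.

309°

The accents sit 30° either side of the complement, so the complement is their short-arc midpoint on the wheel.
Short-arc midpoint of 99° and 159°: 129°.
Base is 180° from the complement: 129 − 180 = -51 → -51 + 360 = 309°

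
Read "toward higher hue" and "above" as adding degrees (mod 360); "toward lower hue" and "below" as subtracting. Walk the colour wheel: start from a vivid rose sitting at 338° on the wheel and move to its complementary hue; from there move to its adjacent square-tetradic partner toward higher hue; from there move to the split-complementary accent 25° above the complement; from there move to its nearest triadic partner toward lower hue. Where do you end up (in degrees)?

333°

+180° (complement): 338 + 180 = 518 → 518 − 360 = 158°
+90° (square ↑): 158 + 90 = 248°
+205° (split-comp 25° ↑): 248 + 205 = 453 → 453 − 360 = 93°
−120° (triadic ↓): 93 − 120 = -27 → -27 + 360 = 333°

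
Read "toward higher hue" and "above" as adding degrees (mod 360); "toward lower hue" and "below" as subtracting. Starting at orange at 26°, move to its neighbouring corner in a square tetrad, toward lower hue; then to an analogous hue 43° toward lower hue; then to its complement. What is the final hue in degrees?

26 − 90 = -64 → -64 + 360 = 296°   (square ↓)
296 − 43 = 253°   (analog 43° ↓)
253 + 180 = 433 → 433 − 360 = 73°   (complement)

73°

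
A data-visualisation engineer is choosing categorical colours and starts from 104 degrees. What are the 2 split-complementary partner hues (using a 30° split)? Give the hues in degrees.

254° and 314°

Split-complementary hues sit 30° either side of the complement.
Complement of 104 degrees: 104 + 180 = 284°
284 − 30 = 254°
284 + 30 = 314°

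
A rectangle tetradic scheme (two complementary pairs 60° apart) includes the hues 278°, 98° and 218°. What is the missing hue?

A rectangular tetradic uses two complementary pairs 60° apart: offsets 0°, 60°, 180°, 240°.
Among {98°, 218°, 278°}, 98° and 278° are a 180° pair.
The remaining hue 218° needs its own complement: 218 + 180 = 398 → 398 − 360 = 38°

38°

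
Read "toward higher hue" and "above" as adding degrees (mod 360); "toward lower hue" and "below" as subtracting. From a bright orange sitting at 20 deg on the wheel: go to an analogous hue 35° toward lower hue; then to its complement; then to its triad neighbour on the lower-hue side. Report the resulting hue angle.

45°

−35° (analog 35° ↓): 20 − 35 = -15 → -15 + 360 = 345°
+180° (complement): 345 + 180 = 525 → 525 − 360 = 165°
−120° (triadic ↓): 165 − 120 = 45°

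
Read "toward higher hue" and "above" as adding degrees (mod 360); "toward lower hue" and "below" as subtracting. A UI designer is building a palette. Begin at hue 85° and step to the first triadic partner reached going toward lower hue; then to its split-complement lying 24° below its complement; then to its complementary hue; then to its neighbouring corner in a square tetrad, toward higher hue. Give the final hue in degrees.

85 − 120 = -35 → -35 + 360 = 325°   (triadic ↓)
325 + 156 = 481 → 481 − 360 = 121°   (split-comp 24° ↓)
121 + 180 = 301°   (complement)
301 + 90 = 391 → 391 − 360 = 31°   (square ↑)

31°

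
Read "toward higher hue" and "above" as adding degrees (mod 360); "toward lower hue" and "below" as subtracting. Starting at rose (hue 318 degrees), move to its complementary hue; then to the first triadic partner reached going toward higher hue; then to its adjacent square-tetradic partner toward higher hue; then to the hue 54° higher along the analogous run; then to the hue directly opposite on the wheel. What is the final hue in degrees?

complement +180°: 318 + 180 = 498 → 498 − 360 = 138°
triadic ↑ +120°: 138 + 120 = 258°
square ↑ +90°: 258 + 90 = 348°
analog 54° ↑ +54°: 348 + 54 = 402 → 402 − 360 = 42°
complement +180°: 42 + 180 = 222°

222°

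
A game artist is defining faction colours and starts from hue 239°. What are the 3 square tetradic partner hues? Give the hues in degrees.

329°, 59°, 149°

A square tetradic scheme places four hues every 90°.
239 + 90 = 329°
239 + 180 = 419 → 419 − 360 = 59°
239 + 270 = 509 → 509 − 360 = 149°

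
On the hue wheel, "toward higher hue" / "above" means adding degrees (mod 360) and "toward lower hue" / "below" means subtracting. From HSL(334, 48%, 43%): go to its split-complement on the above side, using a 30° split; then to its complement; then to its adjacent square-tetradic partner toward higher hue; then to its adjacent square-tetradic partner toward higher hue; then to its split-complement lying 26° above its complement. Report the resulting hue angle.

30°

split-comp 30° ↑ +210°: 334 + 210 = 544 → 544 − 360 = 184°
complement +180°: 184 + 180 = 364 → 364 − 360 = 4°
square ↑ +90°: 4 + 90 = 94°
square ↑ +90°: 94 + 90 = 184°
split-comp 26° ↑ +206°: 184 + 206 = 390 → 390 − 360 = 30°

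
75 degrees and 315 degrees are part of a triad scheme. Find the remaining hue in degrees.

195°

A triad places three hues 120° apart.
The full set through 75° is {75°, 195°, 315°}.
Given {75°, 315°}, the missing hue is 195°.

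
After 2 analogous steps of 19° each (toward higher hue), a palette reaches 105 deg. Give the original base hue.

2 steps of 19° (toward higher hue) give a net shift of +38°.
Start = end − shift: 105 − 38 = 67°

67°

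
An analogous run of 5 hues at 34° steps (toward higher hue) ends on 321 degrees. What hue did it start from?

4 steps of 34° (toward higher hue) give a net shift of +136°.
Start = end − shift: 321 − 136 = 185°

185°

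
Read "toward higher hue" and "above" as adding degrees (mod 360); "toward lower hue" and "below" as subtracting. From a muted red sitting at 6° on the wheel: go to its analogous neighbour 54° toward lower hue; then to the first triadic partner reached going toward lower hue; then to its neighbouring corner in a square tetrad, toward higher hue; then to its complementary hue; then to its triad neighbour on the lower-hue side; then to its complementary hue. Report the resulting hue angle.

162°

−54° (analog 54° ↓): 6 − 54 = -48 → -48 + 360 = 312°
−120° (triadic ↓): 312 − 120 = 192°
+90° (square ↑): 192 + 90 = 282°
+180° (complement): 282 + 180 = 462 → 462 − 360 = 102°
−120° (triadic ↓): 102 − 120 = -18 → -18 + 360 = 342°
+180° (complement): 342 + 180 = 522 → 522 − 360 = 162°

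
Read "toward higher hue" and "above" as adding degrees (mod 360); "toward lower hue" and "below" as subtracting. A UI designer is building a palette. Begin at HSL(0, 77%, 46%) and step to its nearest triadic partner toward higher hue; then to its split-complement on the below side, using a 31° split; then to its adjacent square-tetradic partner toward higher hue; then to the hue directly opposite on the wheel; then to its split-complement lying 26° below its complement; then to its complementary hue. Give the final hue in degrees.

153°

triadic ↑ +120°: 0 + 120 = 120°
split-comp 31° ↓ +149°: 120 + 149 = 269°
square ↑ +90°: 269 + 90 = 359°
complement +180°: 359 + 180 = 539 → 539 − 360 = 179°
split-comp 26° ↓ +154°: 179 + 154 = 333°
complement +180°: 333 + 180 = 513 → 513 − 360 = 153°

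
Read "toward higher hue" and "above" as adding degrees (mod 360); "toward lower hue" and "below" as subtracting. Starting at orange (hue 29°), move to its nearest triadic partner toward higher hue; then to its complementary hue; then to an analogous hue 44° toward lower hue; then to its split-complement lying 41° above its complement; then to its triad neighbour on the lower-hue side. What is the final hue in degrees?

triadic ↑ +120°: 29 + 120 = 149°
complement +180°: 149 + 180 = 329°
analog 44° ↓ −44°: 329 − 44 = 285°
split-comp 41° ↑ +221°: 285 + 221 = 506 → 506 − 360 = 146°
triadic ↓ −120°: 146 − 120 = 26°

26°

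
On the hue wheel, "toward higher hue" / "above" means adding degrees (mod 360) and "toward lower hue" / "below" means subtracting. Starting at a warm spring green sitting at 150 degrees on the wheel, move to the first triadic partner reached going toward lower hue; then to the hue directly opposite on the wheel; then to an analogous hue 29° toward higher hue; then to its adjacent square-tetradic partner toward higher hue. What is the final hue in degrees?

triadic ↓ −120°: 150 − 120 = 30°
complement +180°: 30 + 180 = 210°
analog 29° ↑ +29°: 210 + 29 = 239°
square ↑ +90°: 239 + 90 = 329°

329°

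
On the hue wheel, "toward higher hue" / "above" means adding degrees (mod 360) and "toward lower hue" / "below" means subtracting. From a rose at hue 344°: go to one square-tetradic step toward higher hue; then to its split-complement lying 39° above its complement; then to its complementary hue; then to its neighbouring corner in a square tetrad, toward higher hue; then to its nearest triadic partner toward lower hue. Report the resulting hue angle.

83°

344 + 90 = 434 → 434 − 360 = 74°   (square ↑)
74 + 219 = 293°   (split-comp 39° ↑)
293 + 180 = 473 → 473 − 360 = 113°   (complement)
113 + 90 = 203°   (square ↑)
203 − 120 = 83°   (triadic ↓)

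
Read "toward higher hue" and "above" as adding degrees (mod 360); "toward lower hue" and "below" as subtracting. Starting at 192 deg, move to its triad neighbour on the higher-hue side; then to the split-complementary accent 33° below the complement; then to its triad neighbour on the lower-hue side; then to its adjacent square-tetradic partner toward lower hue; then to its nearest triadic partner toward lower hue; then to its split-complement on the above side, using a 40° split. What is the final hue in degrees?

349°

192 + 120 = 312°   (triadic ↑)
312 + 147 = 459 → 459 − 360 = 99°   (split-comp 33° ↓)
99 − 120 = -21 → -21 + 360 = 339°   (triadic ↓)
339 − 90 = 249°   (square ↓)
249 − 120 = 129°   (triadic ↓)
129 + 220 = 349°   (split-comp 40° ↑)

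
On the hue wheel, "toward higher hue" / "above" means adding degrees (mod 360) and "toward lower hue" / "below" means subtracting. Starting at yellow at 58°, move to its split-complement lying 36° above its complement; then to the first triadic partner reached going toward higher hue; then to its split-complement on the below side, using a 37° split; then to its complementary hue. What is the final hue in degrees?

+216° (split-comp 36° ↑): 58 + 216 = 274°
+120° (triadic ↑): 274 + 120 = 394 → 394 − 360 = 34°
+143° (split-comp 37° ↓): 34 + 143 = 177°
+180° (complement): 177 + 180 = 357°

357°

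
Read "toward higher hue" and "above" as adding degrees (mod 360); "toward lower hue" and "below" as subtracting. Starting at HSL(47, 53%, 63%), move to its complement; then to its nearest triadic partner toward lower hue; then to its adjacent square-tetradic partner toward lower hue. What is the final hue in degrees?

17°

complement +180°: 47 + 180 = 227°
triadic ↓ −120°: 227 − 120 = 107°
square ↓ −90°: 107 − 90 = 17°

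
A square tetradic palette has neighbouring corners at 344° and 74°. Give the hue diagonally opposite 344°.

164°

A square tetradic scheme places four hues 90° apart; opposite corners are 180° apart.
344 + 180 = 524 → 524 − 360 = 164°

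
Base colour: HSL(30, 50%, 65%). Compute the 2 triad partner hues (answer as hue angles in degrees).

150° and 270°

A triad places three hues 120° apart.
30 + 120 = 150°
30 + 240 = 270°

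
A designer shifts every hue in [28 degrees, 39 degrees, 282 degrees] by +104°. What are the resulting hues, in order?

28 + 104 = 132°
39 + 104 = 143°
282 + 104 = 386 → 386 − 360 = 26°

132°, 143°, 26°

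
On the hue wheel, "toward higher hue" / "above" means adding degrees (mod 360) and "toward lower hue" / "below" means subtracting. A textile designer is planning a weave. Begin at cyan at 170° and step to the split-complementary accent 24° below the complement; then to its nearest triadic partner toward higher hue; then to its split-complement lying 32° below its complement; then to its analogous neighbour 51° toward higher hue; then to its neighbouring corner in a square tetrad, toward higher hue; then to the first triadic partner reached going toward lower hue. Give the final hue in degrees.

170 + 156 = 326°   (split-comp 24° ↓)
326 + 120 = 446 → 446 − 360 = 86°   (triadic ↑)
86 + 148 = 234°   (split-comp 32° ↓)
234 + 51 = 285°   (analog 51° ↑)
285 + 90 = 375 → 375 − 360 = 15°   (square ↑)
15 − 120 = -105 → -105 + 360 = 255°   (triadic ↓)

255°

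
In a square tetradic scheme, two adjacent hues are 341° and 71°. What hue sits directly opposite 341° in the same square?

161°

A square tetradic scheme places four hues 90° apart; opposite corners are 180° apart.
341 + 180 = 521 → 521 − 360 = 161°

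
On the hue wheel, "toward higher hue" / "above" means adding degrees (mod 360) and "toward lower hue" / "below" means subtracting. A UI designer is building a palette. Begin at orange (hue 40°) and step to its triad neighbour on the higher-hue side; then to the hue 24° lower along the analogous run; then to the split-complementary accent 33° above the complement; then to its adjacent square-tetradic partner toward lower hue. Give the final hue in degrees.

259°

triadic ↑ +120°: 40 + 120 = 160°
analog 24° ↓ −24°: 160 − 24 = 136°
split-comp 33° ↑ +213°: 136 + 213 = 349°
square ↓ −90°: 349 − 90 = 259°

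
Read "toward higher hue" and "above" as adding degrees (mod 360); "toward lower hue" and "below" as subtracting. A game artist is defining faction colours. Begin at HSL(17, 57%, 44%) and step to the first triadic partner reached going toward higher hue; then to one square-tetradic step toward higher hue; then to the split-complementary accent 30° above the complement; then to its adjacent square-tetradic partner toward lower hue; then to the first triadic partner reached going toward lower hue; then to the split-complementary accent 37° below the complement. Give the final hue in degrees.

triadic ↑ +120°: 17 + 120 = 137°
square ↑ +90°: 137 + 90 = 227°
split-comp 30° ↑ +210°: 227 + 210 = 437 → 437 − 360 = 77°
square ↓ −90°: 77 − 90 = -13 → -13 + 360 = 347°
triadic ↓ −120°: 347 − 120 = 227°
split-comp 37° ↓ +143°: 227 + 143 = 370 → 370 − 360 = 10°

10°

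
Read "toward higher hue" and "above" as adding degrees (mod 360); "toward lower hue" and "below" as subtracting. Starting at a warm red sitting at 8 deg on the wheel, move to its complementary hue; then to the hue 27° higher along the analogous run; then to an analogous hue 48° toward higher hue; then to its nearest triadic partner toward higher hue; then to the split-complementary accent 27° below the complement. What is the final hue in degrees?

176°

+180° (complement): 8 + 180 = 188°
+27° (analog 27° ↑): 188 + 27 = 215°
+48° (analog 48° ↑): 215 + 48 = 263°
+120° (triadic ↑): 263 + 120 = 383 → 383 − 360 = 23°
+153° (split-comp 27° ↓): 23 + 153 = 176°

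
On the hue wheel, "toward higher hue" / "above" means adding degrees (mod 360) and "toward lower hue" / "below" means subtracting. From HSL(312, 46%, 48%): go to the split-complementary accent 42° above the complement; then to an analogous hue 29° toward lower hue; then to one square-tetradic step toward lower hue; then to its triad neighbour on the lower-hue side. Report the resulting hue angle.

295°

split-comp 42° ↑ +222°: 312 + 222 = 534 → 534 − 360 = 174°
analog 29° ↓ −29°: 174 − 29 = 145°
square ↓ −90°: 145 − 90 = 55°
triadic ↓ −120°: 55 − 120 = -65 → -65 + 360 = 295°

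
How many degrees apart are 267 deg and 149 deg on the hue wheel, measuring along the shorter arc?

|267 − 149| = 118.
118 ≤ 180, so the shorter arc is 118°.

118°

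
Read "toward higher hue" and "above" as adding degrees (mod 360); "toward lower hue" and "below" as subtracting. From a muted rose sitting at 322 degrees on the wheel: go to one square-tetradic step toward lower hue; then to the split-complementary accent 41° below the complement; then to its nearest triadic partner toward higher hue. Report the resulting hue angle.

square ↓ −90°: 322 − 90 = 232°
split-comp 41° ↓ +139°: 232 + 139 = 371 → 371 − 360 = 11°
triadic ↑ +120°: 11 + 120 = 131°

131°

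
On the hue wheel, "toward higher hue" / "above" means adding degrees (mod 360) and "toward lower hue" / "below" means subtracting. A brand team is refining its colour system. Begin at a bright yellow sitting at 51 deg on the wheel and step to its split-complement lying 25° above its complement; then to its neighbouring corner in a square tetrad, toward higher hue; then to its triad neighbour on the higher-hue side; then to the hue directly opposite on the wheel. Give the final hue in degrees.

51 + 205 = 256°   (split-comp 25° ↑)
256 + 90 = 346°   (square ↑)
346 + 120 = 466 → 466 − 360 = 106°   (triadic ↑)
106 + 180 = 286°   (complement)

286°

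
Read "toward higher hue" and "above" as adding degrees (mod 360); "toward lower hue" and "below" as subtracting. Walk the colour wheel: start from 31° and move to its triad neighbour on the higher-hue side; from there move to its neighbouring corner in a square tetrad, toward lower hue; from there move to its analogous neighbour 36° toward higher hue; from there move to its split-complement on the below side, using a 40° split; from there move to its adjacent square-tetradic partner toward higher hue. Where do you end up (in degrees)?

triadic ↑ +120°: 31 + 120 = 151°
square ↓ −90°: 151 − 90 = 61°
analog 36° ↑ +36°: 61 + 36 = 97°
split-comp 40° ↓ +140°: 97 + 140 = 237°
square ↑ +90°: 237 + 90 = 327°

327°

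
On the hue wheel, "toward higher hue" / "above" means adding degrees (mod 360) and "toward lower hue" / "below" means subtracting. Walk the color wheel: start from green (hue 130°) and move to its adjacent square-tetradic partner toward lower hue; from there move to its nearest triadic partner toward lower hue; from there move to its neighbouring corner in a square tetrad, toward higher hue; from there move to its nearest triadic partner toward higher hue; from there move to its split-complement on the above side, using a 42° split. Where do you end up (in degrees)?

352°

130 − 90 = 40°   (square ↓)
40 − 120 = -80 → -80 + 360 = 280°   (triadic ↓)
280 + 90 = 370 → 370 − 360 = 10°   (square ↑)
10 + 120 = 130°   (triadic ↑)
130 + 222 = 352°   (split-comp 42° ↑)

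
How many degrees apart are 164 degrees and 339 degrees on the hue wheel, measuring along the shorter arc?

175°

|164 − 339| = 175.
175 ≤ 180, so the shorter arc is 175°.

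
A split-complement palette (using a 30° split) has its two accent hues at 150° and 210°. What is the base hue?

0°

The accents sit 30° either side of the complement, so the complement is their short-arc midpoint on the wheel.
Short-arc midpoint of 150° and 210°: 180°.
Base is 180° from the complement: 180 − 180 = 0°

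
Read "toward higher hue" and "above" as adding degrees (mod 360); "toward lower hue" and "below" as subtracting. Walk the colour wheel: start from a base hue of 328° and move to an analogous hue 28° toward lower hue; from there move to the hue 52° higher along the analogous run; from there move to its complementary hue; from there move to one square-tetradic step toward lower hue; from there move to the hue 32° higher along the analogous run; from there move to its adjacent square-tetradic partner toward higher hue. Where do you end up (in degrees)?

204°

328 − 28 = 300°   (analog 28° ↓)
300 + 52 = 352°   (analog 52° ↑)
352 + 180 = 532 → 532 − 360 = 172°   (complement)
172 − 90 = 82°   (square ↓)
82 + 32 = 114°   (analog 32° ↑)
114 + 90 = 204°   (square ↑)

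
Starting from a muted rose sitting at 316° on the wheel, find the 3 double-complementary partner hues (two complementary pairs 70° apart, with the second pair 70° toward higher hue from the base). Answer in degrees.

26°, 136°, and 206°

A rectangular tetradic uses two complementary pairs 70° apart: offsets 0°, 70°, 180°, 250°.
316 + 70 = 386 → 386 − 360 = 26°
316 + 180 = 496 → 496 − 360 = 136°
316 + 250 = 566 → 566 − 360 = 206°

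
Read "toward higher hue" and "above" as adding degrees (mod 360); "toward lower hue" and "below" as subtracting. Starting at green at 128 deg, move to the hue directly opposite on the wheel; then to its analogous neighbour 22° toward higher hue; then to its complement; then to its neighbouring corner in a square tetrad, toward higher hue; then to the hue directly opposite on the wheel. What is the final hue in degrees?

60°

+180° (complement): 128 + 180 = 308°
+22° (analog 22° ↑): 308 + 22 = 330°
+180° (complement): 330 + 180 = 510 → 510 − 360 = 150°
+90° (square ↑): 150 + 90 = 240°
+180° (complement): 240 + 180 = 420 → 420 − 360 = 60°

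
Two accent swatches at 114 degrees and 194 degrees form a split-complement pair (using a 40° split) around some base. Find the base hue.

334°

The accents sit 40° either side of the complement, so the complement is their short-arc midpoint on the wheel.
Short-arc midpoint of 114° and 194°: 154°.
Base is 180° from the complement: 154 − 180 = -26 → -26 + 360 = 334°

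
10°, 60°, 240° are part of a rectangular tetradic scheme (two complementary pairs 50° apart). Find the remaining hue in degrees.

A rectangular tetradic uses two complementary pairs 50° apart: offsets 0°, 50°, 180°, 230°.
Among {10°, 60°, 240°}, 60° and 240° are a 180° pair.
The remaining hue 10° needs its own complement: 10 + 180 = 190°

190°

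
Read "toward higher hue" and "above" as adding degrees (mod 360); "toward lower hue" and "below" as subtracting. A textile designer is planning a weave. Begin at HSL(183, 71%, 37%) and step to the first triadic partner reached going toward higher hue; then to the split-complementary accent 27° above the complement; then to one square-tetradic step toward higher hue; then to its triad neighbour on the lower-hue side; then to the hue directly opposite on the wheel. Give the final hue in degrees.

300°

183 + 120 = 303°   (triadic ↑)
303 + 207 = 510 → 510 − 360 = 150°   (split-comp 27° ↑)
150 + 90 = 240°   (square ↑)
240 − 120 = 120°   (triadic ↓)
120 + 180 = 300°   (complement)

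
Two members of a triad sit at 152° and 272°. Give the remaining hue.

32°

A triad spaces three hues 120° apart.
The full set is {32°, 152°, 272°}.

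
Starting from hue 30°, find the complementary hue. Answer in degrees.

210°

The complement sits 180° across the wheel.
30 + 180 = 210°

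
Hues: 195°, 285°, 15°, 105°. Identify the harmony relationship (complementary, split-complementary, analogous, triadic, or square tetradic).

square tetradic

Sort the hues: 15°, 105°, 195°, 285°.
Successive gaps around the wheel: 90°, 90°, 90°, 90°.
Four hues every 90° form a square tetradic scheme.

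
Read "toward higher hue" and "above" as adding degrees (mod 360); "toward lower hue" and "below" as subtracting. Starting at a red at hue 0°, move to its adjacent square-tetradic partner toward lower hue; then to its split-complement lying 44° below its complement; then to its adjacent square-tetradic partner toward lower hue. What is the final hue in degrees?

0 − 90 = -90 → -90 + 360 = 270°   (square ↓)
270 + 136 = 406 → 406 − 360 = 46°   (split-comp 44° ↓)
46 − 90 = -44 → -44 + 360 = 316°   (square ↓)

316°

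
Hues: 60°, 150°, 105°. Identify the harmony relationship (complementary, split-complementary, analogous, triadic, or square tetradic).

analogous

Sort the hues: 60°, 105°, 150°.
Successive gaps around the wheel: 45°, 45°, 270°.
A run of hues at equal small steps (45°) with one large closing gap is an analogous group.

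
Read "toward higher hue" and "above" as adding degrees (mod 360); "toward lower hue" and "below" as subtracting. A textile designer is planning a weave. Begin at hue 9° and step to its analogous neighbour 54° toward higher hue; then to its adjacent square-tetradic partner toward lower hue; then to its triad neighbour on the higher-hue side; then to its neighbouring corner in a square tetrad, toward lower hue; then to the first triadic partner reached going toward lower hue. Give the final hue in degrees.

243°

+54° (analog 54° ↑): 9 + 54 = 63°
−90° (square ↓): 63 − 90 = -27 → -27 + 360 = 333°
+120° (triadic ↑): 333 + 120 = 453 → 453 − 360 = 93°
−90° (square ↓): 93 − 90 = 3°
−120° (triadic ↓): 3 − 120 = -117 → -117 + 360 = 243°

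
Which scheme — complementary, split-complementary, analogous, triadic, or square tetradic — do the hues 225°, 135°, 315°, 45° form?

Sort the hues: 45°, 135°, 225°, 315°.
Successive gaps around the wheel: 90°, 90°, 90°, 90°.
Four hues every 90° form a square tetradic scheme.

square tetradic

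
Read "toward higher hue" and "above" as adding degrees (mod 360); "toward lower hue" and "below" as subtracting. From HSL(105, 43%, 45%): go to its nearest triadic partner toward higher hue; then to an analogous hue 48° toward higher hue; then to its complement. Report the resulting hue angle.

triadic ↑ +120°: 105 + 120 = 225°
analog 48° ↑ +48°: 225 + 48 = 273°
complement +180°: 273 + 180 = 453 → 453 − 360 = 93°

93°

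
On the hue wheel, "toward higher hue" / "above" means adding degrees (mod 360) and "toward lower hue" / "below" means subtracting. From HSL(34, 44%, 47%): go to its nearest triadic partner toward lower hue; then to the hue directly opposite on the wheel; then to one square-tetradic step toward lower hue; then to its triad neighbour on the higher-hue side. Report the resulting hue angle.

34 − 120 = -86 → -86 + 360 = 274°   (triadic ↓)
274 + 180 = 454 → 454 − 360 = 94°   (complement)
94 − 90 = 4°   (square ↓)
4 + 120 = 124°   (triadic ↑)

124°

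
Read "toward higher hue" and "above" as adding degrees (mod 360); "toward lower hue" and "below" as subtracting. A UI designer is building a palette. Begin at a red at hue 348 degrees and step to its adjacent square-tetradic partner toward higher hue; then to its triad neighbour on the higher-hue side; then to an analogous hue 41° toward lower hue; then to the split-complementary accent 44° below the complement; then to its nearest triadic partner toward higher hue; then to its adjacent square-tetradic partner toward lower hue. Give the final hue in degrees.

square ↑ +90°: 348 + 90 = 438 → 438 − 360 = 78°
triadic ↑ +120°: 78 + 120 = 198°
analog 41° ↓ −41°: 198 − 41 = 157°
split-comp 44° ↓ +136°: 157 + 136 = 293°
triadic ↑ +120°: 293 + 120 = 413 → 413 − 360 = 53°
square ↓ −90°: 53 − 90 = -37 → -37 + 360 = 323°

323°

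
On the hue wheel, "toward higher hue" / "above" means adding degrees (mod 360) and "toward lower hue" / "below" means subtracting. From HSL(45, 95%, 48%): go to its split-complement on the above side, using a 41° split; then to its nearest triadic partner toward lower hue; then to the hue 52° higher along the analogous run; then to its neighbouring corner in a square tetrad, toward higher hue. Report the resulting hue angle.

288°

+221° (split-comp 41° ↑): 45 + 221 = 266°
−120° (triadic ↓): 266 − 120 = 146°
+52° (analog 52° ↑): 146 + 52 = 198°
+90° (square ↑): 198 + 90 = 288°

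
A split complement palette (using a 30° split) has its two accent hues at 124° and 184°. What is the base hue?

334°

The accents sit 30° either side of the complement, so the complement is their short-arc midpoint on the wheel.
Short-arc midpoint of 124° and 184°: 154°.
Base is 180° from the complement: 154 − 180 = -26 → -26 + 360 = 334°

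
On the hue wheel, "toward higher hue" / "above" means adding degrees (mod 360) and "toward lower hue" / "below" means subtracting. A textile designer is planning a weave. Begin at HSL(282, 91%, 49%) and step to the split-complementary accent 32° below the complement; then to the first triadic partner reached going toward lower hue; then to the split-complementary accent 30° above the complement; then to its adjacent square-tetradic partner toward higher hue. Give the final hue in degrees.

250°

+148° (split-comp 32° ↓): 282 + 148 = 430 → 430 − 360 = 70°
−120° (triadic ↓): 70 − 120 = -50 → -50 + 360 = 310°
+210° (split-comp 30° ↑): 310 + 210 = 520 → 520 − 360 = 160°
+90° (square ↑): 160 + 90 = 250°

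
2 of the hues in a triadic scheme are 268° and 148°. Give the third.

A triad places three hues 120° apart.
The full set through 148° is {28°, 148°, 268°}.
Given {148°, 268°}, the missing hue is 28°.

28°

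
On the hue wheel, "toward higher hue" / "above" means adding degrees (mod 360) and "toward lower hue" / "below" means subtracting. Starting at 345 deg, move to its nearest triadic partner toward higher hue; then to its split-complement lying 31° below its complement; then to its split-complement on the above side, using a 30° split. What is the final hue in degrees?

104°

345 + 120 = 465 → 465 − 360 = 105°   (triadic ↑)
105 + 149 = 254°   (split-comp 31° ↓)
254 + 210 = 464 → 464 − 360 = 104°   (split-comp 30° ↑)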